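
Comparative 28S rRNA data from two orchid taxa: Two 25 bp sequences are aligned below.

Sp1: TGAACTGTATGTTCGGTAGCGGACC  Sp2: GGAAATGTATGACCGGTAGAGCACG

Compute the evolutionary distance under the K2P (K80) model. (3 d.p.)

Of 25 sites, 1 differences are transitions and 6 are transversions, so P = 1/25 = 0.04 and Q = 6/25 = 0.24.
Under the Kimura two-parameter model, d = −½ ln(1 − 2P − Q) − ¼ ln(1 − 2Q).
1 − 2P − Q = 0.68, giving −½ ln(0.68) = 0.192831.
1 − 2Q = 0.52, giving −¼ ln(0.52) = 0.163482.
d = 0.192831 + 0.163482 = 0.356313.

0.356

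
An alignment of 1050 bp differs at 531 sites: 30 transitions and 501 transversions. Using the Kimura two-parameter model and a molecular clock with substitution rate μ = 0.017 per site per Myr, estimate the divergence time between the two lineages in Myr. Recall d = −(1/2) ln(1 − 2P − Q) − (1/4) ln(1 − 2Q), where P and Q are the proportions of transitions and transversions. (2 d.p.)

33.92

P = 30/1050 ≈ 0.028571 and Q = 501/1050 ≈ 0.477143.
Under the Kimura two-parameter model, d = −½ ln(1 − 2P − Q) − ¼ ln(1 − 2Q).
1 − 2P − Q = 0.465715, giving −½ ln(0.465715) = 0.382091.
1 − 2Q = 0.045714, giving −¼ ln(0.045714) = 0.771338.
d = 0.382091 + 0.771338 = 1.153429.
Under a molecular clock d = 2μt, so t = d/(2μ) = 1.153429 / (2 × 0.017) = 33.92 Myr.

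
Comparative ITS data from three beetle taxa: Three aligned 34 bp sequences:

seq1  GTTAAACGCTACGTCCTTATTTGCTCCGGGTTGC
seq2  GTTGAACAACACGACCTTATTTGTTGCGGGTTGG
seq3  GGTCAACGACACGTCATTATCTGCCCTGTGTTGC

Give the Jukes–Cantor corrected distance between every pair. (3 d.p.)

d(seq1,seq2) = 0.282, d(seq1,seq3) = 0.326, d(seq2,seq3) = 0.477

seq1–seq2: 8/34 sites differ → p ≈ 0.235294, d = −0.75 ln(1 − 0.313725) = 0.282358 ≈ 0.282.
seq1–seq3: 9/34 sites differ → p ≈ 0.264706, d = −0.75 ln(1 − 0.352941) = 0.326488 ≈ 0.326.
seq2–seq3: 12/34 sites differ → p ≈ 0.352941, d = −0.75 ln(1 − 0.470588) = 0.476991 ≈ 0.477.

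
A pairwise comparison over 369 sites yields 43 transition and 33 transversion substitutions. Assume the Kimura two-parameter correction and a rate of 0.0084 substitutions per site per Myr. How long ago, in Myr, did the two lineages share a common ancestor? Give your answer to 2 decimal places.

14.52

P = 43/369 ≈ 0.116531 and Q = 33/369 ≈ 0.089431.
Under the Kimura two-parameter model, d = −½ ln(1 − 2P − Q) − ¼ ln(1 − 2Q).
1 − 2P − Q = 0.677507, giving −½ ln(0.677507) = 0.194668.
1 − 2Q = 0.821138, giving −¼ ln(0.821138) = 0.049266.
d = 0.194668 + 0.049266 = 0.243934.
Under a molecular clock d = 2μt, so t = d/(2μ) = 0.243934 / (2 × 0.0084) = 14.52 Myr.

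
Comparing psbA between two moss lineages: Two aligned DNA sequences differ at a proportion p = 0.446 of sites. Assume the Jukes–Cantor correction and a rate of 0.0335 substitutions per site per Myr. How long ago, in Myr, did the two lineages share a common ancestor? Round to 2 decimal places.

d = −(3/4) ln(1 − 4p/3) = −0.75 ln(1 − 0.594667) = −0.75 ln(0.405333)
  = −0.75 × (-0.903046) = 0.677285 substitutions/site.
Under a molecular clock d = 2μt, so t = d/(2μ) = 0.677285 / (2 × 0.0335) = 10.11 Myr.

10.11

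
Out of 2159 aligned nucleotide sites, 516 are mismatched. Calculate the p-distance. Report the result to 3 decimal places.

0.239

p = 516/2159 = 0.238999… ≈ 0.239 (to 3 d.p.).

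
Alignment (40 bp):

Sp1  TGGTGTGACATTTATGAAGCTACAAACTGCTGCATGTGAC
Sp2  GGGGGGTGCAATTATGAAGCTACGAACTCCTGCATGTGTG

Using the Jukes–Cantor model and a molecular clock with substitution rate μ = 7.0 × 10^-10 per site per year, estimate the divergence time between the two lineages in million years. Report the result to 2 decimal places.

217.21

The sequences differ at 10 of 40 sites (1, 4, 6, 7, 8, 11, 24, 29, 39, 40), so p = 10/40 = 0.25.
d = −(3/4) ln(1 − 4p/3) = −0.75 ln(1 − 0.333333) = −0.75 ln(0.666667)
  = −0.75 × (-0.405465) = 0.304099 substitutions/site.
Under a molecular clock d = 2μt, so t = d/(2μ) = 0.304099 / (2 × 7.0 × 10^-10) = 217.21 million years.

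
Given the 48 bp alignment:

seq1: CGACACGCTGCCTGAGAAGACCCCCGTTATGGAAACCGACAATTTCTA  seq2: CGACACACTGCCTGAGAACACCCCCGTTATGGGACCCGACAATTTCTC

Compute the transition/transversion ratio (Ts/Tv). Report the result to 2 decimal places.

Transitions are A↔G and C↔T; transversions are all other mismatches.
Transitions: 2. Transversions: 3.
R = 2/3 = 0.666666… ≈ 0.67 (to 2 d.p.).

0.67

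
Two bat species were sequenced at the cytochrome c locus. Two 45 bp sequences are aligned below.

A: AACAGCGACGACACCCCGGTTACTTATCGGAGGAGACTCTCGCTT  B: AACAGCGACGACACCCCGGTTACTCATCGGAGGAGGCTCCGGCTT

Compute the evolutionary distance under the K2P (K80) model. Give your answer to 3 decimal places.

Of 45 sites, 3 differences are transitions and 1 are transversions, so P = 3/45 ≈ 0.066667 and Q = 1/45 ≈ 0.022222.
Under the Kimura two-parameter model, d = −½ ln(1 − 2P − Q) − ¼ ln(1 − 2Q).
1 − 2P − Q = 0.844444, giving −½ ln(0.844444) = 0.084538.
1 − 2Q = 0.955556, giving −¼ ln(0.955556) = 0.011365.
d = 0.084538 + 0.011365 = 0.095903.

0.096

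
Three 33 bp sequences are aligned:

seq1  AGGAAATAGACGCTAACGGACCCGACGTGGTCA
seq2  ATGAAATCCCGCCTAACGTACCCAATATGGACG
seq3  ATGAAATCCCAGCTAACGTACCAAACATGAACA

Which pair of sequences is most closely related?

seq2 and seq3

seq1–seq2: 12/33 differ, p = 0.364, d = 0.497.
seq1–seq3: 11/33 differ, p = 0.333, d = 0.441.
seq2–seq3: 6/33 differ, p = 0.182, d = 0.208.
The smallest distance is between seq2 and seq3.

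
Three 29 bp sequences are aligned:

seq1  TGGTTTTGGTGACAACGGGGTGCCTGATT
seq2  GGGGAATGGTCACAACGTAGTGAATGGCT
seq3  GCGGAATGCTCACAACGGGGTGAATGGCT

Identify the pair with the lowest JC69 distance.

seq1–seq2: 11/29 differ, p = 0.379, d = 0.529.
seq1–seq3: 11/29 differ, p = 0.379, d = 0.529.
seq2–seq3: 4/29 differ, p = 0.138, d = 0.152.
The smallest distance is between seq2 and seq3.

seq2 and seq3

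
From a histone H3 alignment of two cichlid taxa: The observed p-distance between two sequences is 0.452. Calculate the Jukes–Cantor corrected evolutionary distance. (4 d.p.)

0.6922

d = −(3/4) ln(1 − 4p/3) = −0.75 ln(1 − 0.602667) = −0.75 ln(0.397333)
  = −0.75 × (-0.922981) = 0.692236 substitutions/site.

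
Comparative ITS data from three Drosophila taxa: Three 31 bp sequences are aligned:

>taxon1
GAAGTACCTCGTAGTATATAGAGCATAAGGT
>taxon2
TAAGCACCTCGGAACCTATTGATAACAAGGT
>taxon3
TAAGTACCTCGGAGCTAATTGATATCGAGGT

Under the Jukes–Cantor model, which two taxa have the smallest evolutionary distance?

taxon2 and taxon3

taxon1–taxon2: 10/31 differ, p = 0.323, d = 0.422.
taxon1–taxon3: 11/31 differ, p = 0.355, d = 0.481.
taxon2–taxon3: 6/31 differ, p = 0.194, d = 0.224.
The smallest distance is between taxon2 and taxon3.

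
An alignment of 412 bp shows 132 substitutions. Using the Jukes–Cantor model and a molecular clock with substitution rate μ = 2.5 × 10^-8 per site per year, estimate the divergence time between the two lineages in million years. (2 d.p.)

p = 132/412 ≈ 0.320388.
d = −(3/4) ln(1 − 4p/3) = −0.75 ln(1 − 0.427184) = −0.75 ln(0.572816)
  = −0.75 × (-0.557191) = 0.417893 substitutions/site.
Under a molecular clock d = 2μt, so t = d/(2μ) = 0.417893 / (2 × 2.5 × 10^-8) = 8.36 million years.

8.36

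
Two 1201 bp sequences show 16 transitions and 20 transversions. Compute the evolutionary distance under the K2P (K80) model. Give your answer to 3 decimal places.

P = 16/1201 ≈ 0.013322 and Q = 20/1201 ≈ 0.016653.
Under the Kimura two-parameter model, d = −½ ln(1 − 2P − Q) − ¼ ln(1 − 2Q).
1 − 2P − Q = 0.956703, giving −½ ln(0.956703) = 0.022131.
1 − 2Q = 0.966694, giving −¼ ln(0.966694) = 0.008468.
d = 0.022131 + 0.008468 = 0.030599.

0.031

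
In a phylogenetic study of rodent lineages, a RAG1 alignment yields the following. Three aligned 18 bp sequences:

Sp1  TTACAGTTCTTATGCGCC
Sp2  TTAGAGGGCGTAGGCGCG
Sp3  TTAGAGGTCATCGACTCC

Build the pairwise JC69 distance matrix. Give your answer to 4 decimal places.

d(Sp1,Sp2) = 0.4408, d(Sp1,Sp3) = 0.5482, d(Sp2,Sp3) = 0.4408

Sp1–Sp2: 6/18 sites differ → p ≈ 0.333333, d = −0.75 ln(1 − 0.444444) = 0.440839 ≈ 0.4408.
Sp1–Sp3: 7/18 sites differ → p ≈ 0.388889, d = −0.75 ln(1 − 0.518519) = 0.548166 ≈ 0.5482.
Sp2–Sp3: 6/18 sites differ → p ≈ 0.333333, d = −0.75 ln(1 − 0.444444) = 0.440839 ≈ 0.4408.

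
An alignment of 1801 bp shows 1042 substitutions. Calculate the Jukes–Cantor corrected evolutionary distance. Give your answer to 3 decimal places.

1.107

p = 1042/1801 ≈ 0.578567.
d = −(3/4) ln(1 − 4p/3) = −0.75 ln(1 − 0.771423) = −0.75 ln(0.228577)
  = −0.75 × (-1.475882) = 1.106912 substitutions/site.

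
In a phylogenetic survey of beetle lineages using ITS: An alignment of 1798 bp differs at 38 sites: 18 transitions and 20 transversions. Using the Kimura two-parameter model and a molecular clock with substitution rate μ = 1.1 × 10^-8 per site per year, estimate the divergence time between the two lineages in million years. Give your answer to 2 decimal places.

P = 18/1798 ≈ 0.010011 and Q = 20/1798 ≈ 0.011123.
Under the Kimura two-parameter model, d = −½ ln(1 − 2P − Q) − ¼ ln(1 − 2Q).
1 − 2P − Q = 0.968855, giving −½ ln(0.968855) = 0.015820.
1 − 2Q = 0.977754, giving −¼ ln(0.977754) = 0.005624.
d = 0.015820 + 0.005624 = 0.021444.
Under a molecular clock d = 2μt, so t = d/(2μ) = 0.021444 / (2 × 1.1 × 10^-8) = 0.97 million years.

0.97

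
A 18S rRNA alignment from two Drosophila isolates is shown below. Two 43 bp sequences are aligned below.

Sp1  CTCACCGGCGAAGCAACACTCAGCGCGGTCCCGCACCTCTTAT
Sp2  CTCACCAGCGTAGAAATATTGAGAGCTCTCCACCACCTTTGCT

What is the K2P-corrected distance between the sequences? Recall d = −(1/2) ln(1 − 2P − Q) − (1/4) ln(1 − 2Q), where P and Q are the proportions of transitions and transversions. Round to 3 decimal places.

Of 43 sites, 4 differences are transitions and 10 are transversions, so P = 4/43 ≈ 0.093023 and Q = 10/43 ≈ 0.232558.
Under the Kimura two-parameter model, d = −½ ln(1 − 2P − Q) − ¼ ln(1 − 2Q).
1 − 2P − Q = 0.581396, giving −½ ln(0.581396) = 0.271162.
1 − 2Q = 0.534884, giving −¼ ln(0.534884) = 0.156426.
d = 0.271162 + 0.156426 = 0.427588.

0.428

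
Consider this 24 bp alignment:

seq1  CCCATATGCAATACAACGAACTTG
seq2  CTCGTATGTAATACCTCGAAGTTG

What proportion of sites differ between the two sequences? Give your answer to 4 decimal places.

The sequences differ at 6 of 24 positions (sites 2, 4, 9, 15, 16, 21).
p = 6/24 = 0.2500.

0.2500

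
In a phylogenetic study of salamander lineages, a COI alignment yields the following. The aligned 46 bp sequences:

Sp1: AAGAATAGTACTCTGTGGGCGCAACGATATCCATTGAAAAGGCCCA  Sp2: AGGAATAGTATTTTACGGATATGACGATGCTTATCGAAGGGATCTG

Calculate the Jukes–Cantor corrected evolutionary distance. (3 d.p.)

The sequences differ at 21 of 46 sites, so p = 21/46 ≈ 0.456522.
d = −(3/4) ln(1 − 4p/3) = −0.75 ln(1 − 0.608696) = −0.75 ln(0.391304)
  = −0.75 × (-0.938271) = 0.703703 substitutions/site.

0.704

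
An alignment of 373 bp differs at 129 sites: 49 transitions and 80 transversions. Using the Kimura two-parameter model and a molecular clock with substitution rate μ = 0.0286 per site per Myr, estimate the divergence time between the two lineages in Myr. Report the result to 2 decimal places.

8.12

P = 49/373 ≈ 0.131367 and Q = 80/373 ≈ 0.214477.
Under the Kimura two-parameter model, d = −½ ln(1 − 2P − Q) − ¼ ln(1 − 2Q).
1 − 2P − Q = 0.522789, giving −½ ln(0.522789) = 0.324289.
1 − 2Q = 0.571046, giving −¼ ln(0.571046) = 0.140071.
d = 0.324289 + 0.140071 = 0.464360.
Under a molecular clock d = 2μt, so t = d/(2μ) = 0.464360 / (2 × 0.0286) = 8.12 Myr.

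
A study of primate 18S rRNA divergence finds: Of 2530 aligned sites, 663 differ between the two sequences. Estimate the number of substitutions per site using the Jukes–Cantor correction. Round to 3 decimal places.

0.322

p = 663/2530 ≈ 0.262055.
d = −(3/4) ln(1 − 4p/3) = −0.75 ln(1 − 0.349407) = −0.75 ln(0.650593)
  = −0.75 × (-0.429871) = 0.322403 substitutions/site.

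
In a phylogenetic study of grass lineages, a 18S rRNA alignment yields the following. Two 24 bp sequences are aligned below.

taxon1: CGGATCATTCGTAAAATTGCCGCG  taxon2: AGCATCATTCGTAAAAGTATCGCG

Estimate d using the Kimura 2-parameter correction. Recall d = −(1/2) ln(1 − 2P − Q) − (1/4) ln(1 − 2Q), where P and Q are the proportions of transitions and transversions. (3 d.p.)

0.244

Of 24 sites, 2 differences are transitions and 3 are transversions, so P = 2/24 ≈ 0.083333 and Q = 3/24 = 0.125.
Under the Kimura two-parameter model, d = −½ ln(1 − 2P − Q) − ¼ ln(1 − 2Q).
1 − 2P − Q = 0.708334, giving −½ ln(0.708334) = 0.172420.
1 − 2Q = 0.75, giving −¼ ln(0.75) = 0.071921.
d = 0.172420 + 0.071921 = 0.244341.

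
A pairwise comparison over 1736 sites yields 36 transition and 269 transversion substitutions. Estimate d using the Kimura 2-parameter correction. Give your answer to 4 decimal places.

0.2021

P = 36/1736 ≈ 0.020737 and Q = 269/1736 ≈ 0.154954.
Under the Kimura two-parameter model, d = −½ ln(1 − 2P − Q) − ¼ ln(1 − 2Q).
1 − 2P − Q = 0.803572, giving −½ ln(0.803572) = 0.109344.
1 − 2Q = 0.690092, giving −¼ ln(0.690092) = 0.092733.
d = 0.109344 + 0.092733 = 0.202077.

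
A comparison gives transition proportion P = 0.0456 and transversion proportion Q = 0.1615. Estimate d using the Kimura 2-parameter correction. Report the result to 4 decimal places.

0.2432

Under the Kimura two-parameter model, d = −½ ln(1 − 2P − Q) − ¼ ln(1 − 2Q).
1 − 2P − Q = 0.7473, giving −½ ln(0.7473) = 0.145644.
1 − 2Q = 0.677, giving −¼ ln(0.677) = 0.097521.
d = 0.145644 + 0.097521 = 0.243165.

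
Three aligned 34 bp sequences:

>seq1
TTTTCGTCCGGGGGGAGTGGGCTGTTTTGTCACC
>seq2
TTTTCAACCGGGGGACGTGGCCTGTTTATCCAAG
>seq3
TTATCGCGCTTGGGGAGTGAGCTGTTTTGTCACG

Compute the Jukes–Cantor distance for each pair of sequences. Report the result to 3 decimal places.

d(seq1,seq2) = 0.373, d(seq1,seq3) = 0.241, d(seq2,seq3) = 0.597

seq1–seq2: 10/34 sites differ → p ≈ 0.294118, d = −0.75 ln(1 − 0.392157) = 0.373379 ≈ 0.373.
seq1–seq3: 7/34 sites differ → p ≈ 0.205882, d = −0.75 ln(1 − 0.274509) = 0.240680 ≈ 0.241.
seq2–seq3: 14/34 sites differ → p ≈ 0.411765, d = −0.75 ln(1 − 0.54902) = 0.597249 ≈ 0.597.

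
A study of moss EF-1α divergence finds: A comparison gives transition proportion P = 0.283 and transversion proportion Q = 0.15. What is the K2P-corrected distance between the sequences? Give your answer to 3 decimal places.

0.719

Under the Kimura two-parameter model, d = −½ ln(1 − 2P − Q) − ¼ ln(1 − 2Q).
1 − 2P − Q = 0.284, giving −½ ln(0.284) = 0.629391.
1 − 2Q = 0.7, giving −¼ ln(0.7) = 0.089169.
d = 0.629391 + 0.089169 = 0.718560.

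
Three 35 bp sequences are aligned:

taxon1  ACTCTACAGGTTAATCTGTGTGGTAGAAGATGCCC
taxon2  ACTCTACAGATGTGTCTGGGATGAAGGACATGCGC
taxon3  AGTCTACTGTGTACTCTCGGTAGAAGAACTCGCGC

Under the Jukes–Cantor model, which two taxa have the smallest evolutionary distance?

taxon1–taxon2: 11/35 differ, p = 0.314, d = 0.407.
taxon1–taxon3: 13/35 differ, p = 0.371, d = 0.513.
taxon2–taxon3: 13/35 differ, p = 0.371, d = 0.513.
The smallest distance is between taxon1 and taxon2.

taxon1 and taxon2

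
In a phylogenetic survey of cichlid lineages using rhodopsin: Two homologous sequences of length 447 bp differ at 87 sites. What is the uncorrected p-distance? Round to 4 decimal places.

0.1946

p = 87/447 = 0.194630… ≈ 0.1946 (to 4 d.p.).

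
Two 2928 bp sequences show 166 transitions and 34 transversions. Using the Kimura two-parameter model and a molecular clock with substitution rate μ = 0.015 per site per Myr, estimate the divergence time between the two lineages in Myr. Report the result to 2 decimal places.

P = 166/2928 ≈ 0.056694 and Q = 34/2928 ≈ 0.011612.
Under the Kimura two-parameter model, d = −½ ln(1 − 2P − Q) − ¼ ln(1 − 2Q).
1 − 2P − Q = 0.875, giving −½ ln(0.875) = 0.066766.
1 − 2Q = 0.976776, giving −¼ ln(0.976776) = 0.005874.
d = 0.066766 + 0.005874 = 0.072640.
Under a molecular clock d = 2μt, so t = d/(2μ) = 0.072640 / (2 × 0.015) = 2.42 Myr.

2.42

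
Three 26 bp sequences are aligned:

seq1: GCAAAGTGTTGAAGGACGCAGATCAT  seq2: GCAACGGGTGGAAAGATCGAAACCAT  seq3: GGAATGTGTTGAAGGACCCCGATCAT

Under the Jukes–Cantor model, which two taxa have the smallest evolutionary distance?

seq1–seq2: 9/26 differ, p = 0.346, d = 0.464.
seq1–seq3: 4/26 differ, p = 0.154, d = 0.172.
seq2–seq3: 10/26 differ, p = 0.385, d = 0.539.
The smallest distance is between seq1 and seq3.

seq1 and seq3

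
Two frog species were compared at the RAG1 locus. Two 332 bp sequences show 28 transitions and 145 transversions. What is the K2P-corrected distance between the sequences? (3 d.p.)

0.982

P = 28/332 ≈ 0.084337 and Q = 145/332 ≈ 0.436747.
Under the Kimura two-parameter model, d = −½ ln(1 − 2P − Q) − ¼ ln(1 − 2Q).
1 − 2P − Q = 0.394579, giving −½ ln(0.394579) = 0.464968.
1 − 2Q = 0.126506, giving −¼ ln(0.126506) = 0.516866.
d = 0.464968 + 0.516866 = 0.981834.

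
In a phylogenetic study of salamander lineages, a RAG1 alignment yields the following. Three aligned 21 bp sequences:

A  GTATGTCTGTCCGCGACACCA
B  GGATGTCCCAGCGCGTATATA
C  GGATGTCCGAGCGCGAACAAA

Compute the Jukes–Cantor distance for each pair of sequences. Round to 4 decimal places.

A–B: 10/21 sites differ → p ≈ 0.47619, d = −0.75 ln(1 − 0.63492) = 0.755729 ≈ 0.7557.
A–C: 8/21 sites differ → p ≈ 0.380952, d = −0.75 ln(1 − 0.507936) = 0.531860 ≈ 0.5319.
B–C: 4/21 sites differ → p ≈ 0.190476, d = −0.75 ln(1 − 0.253968) = 0.219740 ≈ 0.2197.

d(A,B) = 0.7557, d(A,C) = 0.5319, d(B,C) = 0.2197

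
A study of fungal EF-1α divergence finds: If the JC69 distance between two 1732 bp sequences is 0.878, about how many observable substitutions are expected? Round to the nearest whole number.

896

Invert JC69: p = (3/4)(1 − e^(−4d/3)) = 0.75 × (1 − e^(-1.170667)) = 0.75 × (1 − 0.310160) = 0.517380.
Expected differing sites = pL ≈ 0.517380 × 1732 = 896.10216 ≈ 896.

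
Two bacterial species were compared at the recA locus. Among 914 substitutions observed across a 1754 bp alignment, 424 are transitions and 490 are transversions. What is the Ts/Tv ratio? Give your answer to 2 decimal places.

0.87

R = 424/490 = 0.865306… ≈ 0.87 (to 2 d.p.).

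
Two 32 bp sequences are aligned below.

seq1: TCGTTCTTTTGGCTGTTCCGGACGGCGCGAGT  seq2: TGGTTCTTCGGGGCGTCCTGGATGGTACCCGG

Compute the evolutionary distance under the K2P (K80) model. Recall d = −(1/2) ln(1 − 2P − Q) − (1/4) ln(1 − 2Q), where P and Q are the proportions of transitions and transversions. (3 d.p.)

0.608

Of 32 sites, 7 differences are transitions and 6 are transversions, so P = 7/32 = 0.21875 and Q = 6/32 = 0.1875.
Under the Kimura two-parameter model, d = −½ ln(1 − 2P − Q) − ¼ ln(1 − 2Q).
1 − 2P − Q = 0.375, giving −½ ln(0.375) = 0.490415.
1 − 2Q = 0.625, giving −¼ ln(0.625) = 0.117501.
d = 0.490415 + 0.117501 = 0.607916.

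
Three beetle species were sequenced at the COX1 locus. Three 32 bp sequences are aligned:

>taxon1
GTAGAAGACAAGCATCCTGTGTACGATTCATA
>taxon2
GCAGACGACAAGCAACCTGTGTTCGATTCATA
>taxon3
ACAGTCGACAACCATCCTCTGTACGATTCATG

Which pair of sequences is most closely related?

taxon1 and taxon2

taxon1–taxon2: 4/32 differ, p = 0.125, d = 0.137.
taxon1–taxon3: 7/32 differ, p = 0.219, d = 0.259.
taxon2–taxon3: 7/32 differ, p = 0.219, d = 0.259.
The smallest distance is between taxon1 and taxon2.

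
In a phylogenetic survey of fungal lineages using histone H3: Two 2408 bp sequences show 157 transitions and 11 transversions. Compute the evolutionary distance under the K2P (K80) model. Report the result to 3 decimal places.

0.075

P = 157/2408 ≈ 0.065199 and Q = 11/2408 ≈ 0.004568.
Under the Kimura two-parameter model, d = −½ ln(1 − 2P − Q) − ¼ ln(1 − 2Q).
1 − 2P − Q = 0.865034, giving −½ ln(0.865034) = 0.072493.
1 − 2Q = 0.990864, giving −¼ ln(0.990864) = 0.002294.
d = 0.072493 + 0.002294 = 0.074787.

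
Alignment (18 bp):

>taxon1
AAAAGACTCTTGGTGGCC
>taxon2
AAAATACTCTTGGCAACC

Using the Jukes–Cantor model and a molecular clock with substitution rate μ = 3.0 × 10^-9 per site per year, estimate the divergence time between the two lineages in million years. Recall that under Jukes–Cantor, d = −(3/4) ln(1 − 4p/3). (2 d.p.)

43.92

The sequences differ at 4 of 18 sites (5, 14, 15, 16), so p = 4/18 ≈ 0.222222.
d = −(3/4) ln(1 − 4p/3) = −0.75 ln(1 − 0.296296) = −0.75 ln(0.703704)
  = −0.75 × (-0.351397) = 0.263548 substitutions/site.
Under a molecular clock d = 2μt, so t = d/(2μ) = 0.263548 / (2 × 3.0 × 10^-9) = 43.92 million years.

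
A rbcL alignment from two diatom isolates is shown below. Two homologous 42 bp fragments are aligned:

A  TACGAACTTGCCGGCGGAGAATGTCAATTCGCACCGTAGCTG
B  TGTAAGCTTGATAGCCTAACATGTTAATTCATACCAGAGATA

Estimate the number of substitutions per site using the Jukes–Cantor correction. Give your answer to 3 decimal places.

0.635

The sequences differ at 18 of 42 sites, so p = 18/42 ≈ 0.428571.
d = −(3/4) ln(1 − 4p/3) = −0.75 ln(1 − 0.571428) = −0.75 ln(0.428572)
  = −0.75 × (-0.847297) = 0.635473 substitutions/site.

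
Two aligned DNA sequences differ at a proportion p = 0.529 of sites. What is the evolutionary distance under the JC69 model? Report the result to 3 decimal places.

d = −(3/4) ln(1 − 4p/3) = −0.75 ln(1 − 0.705333) = −0.75 ln(0.294667)
  = −0.75 × (-1.221909) = 0.916432 substitutions/site.

0.916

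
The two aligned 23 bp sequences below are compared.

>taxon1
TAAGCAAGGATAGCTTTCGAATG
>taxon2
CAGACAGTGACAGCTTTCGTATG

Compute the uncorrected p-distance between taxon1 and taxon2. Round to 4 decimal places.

0.3043

The sequences differ at 7 of 23 positions (sites 1, 3, 4, 7, 8, 11, 20).
p = 7/23 = 0.304347… ≈ 0.3043 (to 4 d.p.).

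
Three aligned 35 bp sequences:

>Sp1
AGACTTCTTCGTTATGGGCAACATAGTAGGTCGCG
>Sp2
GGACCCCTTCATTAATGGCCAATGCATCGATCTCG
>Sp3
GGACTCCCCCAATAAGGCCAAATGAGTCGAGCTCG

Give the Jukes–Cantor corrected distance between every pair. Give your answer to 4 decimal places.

Sp1–Sp2: 15/35 sites differ → p ≈ 0.428571, d = −0.75 ln(1 − 0.571428) = 0.635472 ≈ 0.6355.
Sp1–Sp3: 15/35 sites differ → p ≈ 0.428571, d = −0.75 ln(1 − 0.571428) = 0.635472 ≈ 0.6355.
Sp2–Sp3: 10/35 sites differ → p ≈ 0.285714, d = −0.75 ln(1 − 0.380952) = 0.359679 ≈ 0.3597.

d(Sp1,Sp2) = 0.6355, d(Sp1,Sp3) = 0.6355, d(Sp2,Sp3) = 0.3597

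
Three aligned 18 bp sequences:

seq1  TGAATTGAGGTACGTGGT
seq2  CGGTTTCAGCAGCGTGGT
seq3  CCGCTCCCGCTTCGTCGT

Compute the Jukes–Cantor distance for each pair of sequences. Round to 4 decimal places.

seq1–seq2: 7/18 sites differ → p ≈ 0.388889, d = −0.75 ln(1 − 0.518519) = 0.548166 ≈ 0.5482.
seq1–seq3: 10/18 sites differ → p ≈ 0.555556, d = −0.75 ln(1 − 0.740741) = 1.012446 ≈ 1.0124.
seq2–seq3: 7/18 sites differ → p ≈ 0.388889, d = −0.75 ln(1 − 0.518519) = 0.548166 ≈ 0.5482.

d(seq1,seq2) = 0.5482, d(seq1,seq3) = 1.0124, d(seq2,seq3) = 0.5482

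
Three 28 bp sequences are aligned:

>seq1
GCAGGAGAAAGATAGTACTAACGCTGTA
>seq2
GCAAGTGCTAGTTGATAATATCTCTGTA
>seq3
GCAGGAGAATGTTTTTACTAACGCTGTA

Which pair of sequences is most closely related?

seq1–seq2: 10/28 differ, p = 0.357, d = 0.485.
seq1–seq3: 4/28 differ, p = 0.143, d = 0.158.
seq2–seq3: 10/28 differ, p = 0.357, d = 0.485.
The smallest distance is between seq1 and seq3.

seq1 and seq3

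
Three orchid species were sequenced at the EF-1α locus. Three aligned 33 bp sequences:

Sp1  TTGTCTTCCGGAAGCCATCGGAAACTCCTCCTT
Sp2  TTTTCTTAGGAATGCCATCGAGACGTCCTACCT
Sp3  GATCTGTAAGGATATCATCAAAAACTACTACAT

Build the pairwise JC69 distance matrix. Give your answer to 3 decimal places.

d(Sp1,Sp2) = 0.441, d(Sp1,Sp3) = 0.780, d(Sp2,Sp3) = 0.699

Sp1–Sp2: 11/33 sites differ → p ≈ 0.333333, d = −0.75 ln(1 − 0.444444) = 0.440839 ≈ 0.441.
Sp1–Sp3: 16/33 sites differ → p ≈ 0.484848, d = −0.75 ln(1 − 0.646464) = 0.779827 ≈ 0.780.
Sp2–Sp3: 15/33 sites differ → p ≈ 0.454545, d = −0.75 ln(1 − 0.60606) = 0.698667 ≈ 0.699.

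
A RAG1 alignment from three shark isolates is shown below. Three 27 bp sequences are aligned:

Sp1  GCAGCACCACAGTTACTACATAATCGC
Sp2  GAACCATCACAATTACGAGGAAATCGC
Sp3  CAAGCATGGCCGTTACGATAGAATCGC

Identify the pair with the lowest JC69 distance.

Sp1 and Sp2

Sp1–Sp2: 8/27 differ, p = 0.296, d = 0.377.
Sp1–Sp3: 9/27 differ, p = 0.333, d = 0.441.
Sp2–Sp3: 9/27 differ, p = 0.333, d = 0.441.
The smallest distance is between Sp1 and Sp2.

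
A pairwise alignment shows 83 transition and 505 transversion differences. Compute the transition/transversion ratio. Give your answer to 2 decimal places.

R = 83/505 = 0.164356… ≈ 0.16 (to 2 d.p.).

0.16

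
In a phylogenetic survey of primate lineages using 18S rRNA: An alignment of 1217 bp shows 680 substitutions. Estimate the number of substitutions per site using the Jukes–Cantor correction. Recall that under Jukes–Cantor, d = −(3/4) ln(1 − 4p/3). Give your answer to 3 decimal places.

1.025

p = 680/1217 ≈ 0.558751.
d = −(3/4) ln(1 − 4p/3) = −0.75 ln(1 − 0.745001) = −0.75 ln(0.254999)
  = −0.75 × (-1.366496) = 1.024872 substitutions/site.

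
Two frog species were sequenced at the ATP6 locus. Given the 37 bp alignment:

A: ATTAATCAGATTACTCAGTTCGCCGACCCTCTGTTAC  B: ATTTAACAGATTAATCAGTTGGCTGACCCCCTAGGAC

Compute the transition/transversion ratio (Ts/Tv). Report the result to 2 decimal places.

Transitions are A↔G and C↔T; transversions are all other mismatches.
Transitions: 3. Transversions: 6.
R = 3/6 = 0.50.

0.50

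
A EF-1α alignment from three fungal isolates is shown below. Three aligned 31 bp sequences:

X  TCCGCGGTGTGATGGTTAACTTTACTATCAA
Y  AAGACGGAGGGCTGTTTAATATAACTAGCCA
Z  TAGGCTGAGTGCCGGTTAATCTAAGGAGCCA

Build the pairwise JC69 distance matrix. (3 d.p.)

X–Y: 13/31 sites differ → p ≈ 0.419355, d = −0.75 ln(1 − 0.55914) = 0.614271 ≈ 0.614.
X–Z: 13/31 sites differ → p ≈ 0.419355, d = −0.75 ln(1 − 0.55914) = 0.614271 ≈ 0.614.
Y–Z: 9/31 sites differ → p ≈ 0.290323, d = −0.75 ln(1 − 0.387097) = 0.367161 ≈ 0.367.

d(X,Y) = 0.614, d(X,Z) = 0.614, d(Y,Z) = 0.367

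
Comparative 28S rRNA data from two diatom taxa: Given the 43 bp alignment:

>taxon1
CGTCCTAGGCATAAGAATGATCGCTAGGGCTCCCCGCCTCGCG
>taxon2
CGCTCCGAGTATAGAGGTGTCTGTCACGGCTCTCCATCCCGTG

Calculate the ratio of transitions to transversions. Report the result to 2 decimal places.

9.50

Transitions are A↔G and C↔T; transversions are all other mismatches.
Transitions: 19. Transversions: 2.
R = 19/2 = 9.50.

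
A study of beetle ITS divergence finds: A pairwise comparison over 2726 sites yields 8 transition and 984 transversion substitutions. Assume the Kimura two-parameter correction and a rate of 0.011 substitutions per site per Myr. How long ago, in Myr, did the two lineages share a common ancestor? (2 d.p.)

24.93

P = 8/2726 ≈ 0.002935 and Q = 984/2726 ≈ 0.360968.
Under the Kimura two-parameter model, d = −½ ln(1 − 2P − Q) − ¼ ln(1 − 2Q).
1 − 2P − Q = 0.633162, giving −½ ln(0.633162) = 0.228514.
1 − 2Q = 0.278064, giving −¼ ln(0.278064) = 0.319976.
d = 0.228514 + 0.319976 = 0.548490.
Under a molecular clock d = 2μt, so t = d/(2μ) = 0.548490 / (2 × 0.011) = 24.93 Myr.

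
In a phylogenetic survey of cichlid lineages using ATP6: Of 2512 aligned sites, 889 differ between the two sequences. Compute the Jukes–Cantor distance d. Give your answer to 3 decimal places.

p = 889/2512 ≈ 0.353901.
d = −(3/4) ln(1 − 4p/3) = −0.75 ln(1 − 0.471868) = −0.75 ln(0.528132)
  = −0.75 × (-0.638409) = 0.478807 substitutions/site.

0.479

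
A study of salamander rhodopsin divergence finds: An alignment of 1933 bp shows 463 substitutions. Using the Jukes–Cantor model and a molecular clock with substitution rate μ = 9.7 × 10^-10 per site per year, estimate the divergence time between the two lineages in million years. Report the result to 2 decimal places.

p = 463/1933 ≈ 0.239524.
d = −(3/4) ln(1 − 4p/3) = −0.75 ln(1 − 0.319365) = −0.75 ln(0.680635)
  = −0.75 × (-0.384729) = 0.288547 substitutions/site.
Under a molecular clock d = 2μt, so t = d/(2μ) = 0.288547 / (2 × 9.7 × 10^-10) = 148.74 million years.

148.74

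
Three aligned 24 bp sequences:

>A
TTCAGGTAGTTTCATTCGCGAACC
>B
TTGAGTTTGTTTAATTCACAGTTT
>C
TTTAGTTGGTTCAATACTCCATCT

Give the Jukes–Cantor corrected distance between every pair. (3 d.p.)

A–B: 10/24 sites differ → p ≈ 0.416667, d = −0.75 ln(1 − 0.555556) = 0.608198 ≈ 0.608.
A–C: 10/24 sites differ → p ≈ 0.416667, d = −0.75 ln(1 − 0.555556) = 0.608198 ≈ 0.608.
B–C: 8/24 sites differ → p ≈ 0.333333, d = −0.75 ln(1 − 0.444444) = 0.440839 ≈ 0.441.

d(A,B) = 0.608, d(A,C) = 0.608, d(B,C) = 0.441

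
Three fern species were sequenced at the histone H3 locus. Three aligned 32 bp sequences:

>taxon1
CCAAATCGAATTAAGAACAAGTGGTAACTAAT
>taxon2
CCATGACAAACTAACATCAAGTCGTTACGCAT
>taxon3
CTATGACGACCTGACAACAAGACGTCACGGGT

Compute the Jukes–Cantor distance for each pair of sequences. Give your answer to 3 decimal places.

d(taxon1,taxon2) = 0.460, d(taxon1,taxon3) = 0.657, d(taxon2,taxon3) = 0.353

taxon1–taxon2: 11/32 sites differ → p = 0.34375, d = −0.75 ln(1 − 0.458333) = 0.459828 ≈ 0.460.
taxon1–taxon3: 14/32 sites differ → p = 0.4375, d = −0.75 ln(1 − 0.583333) = 0.656601 ≈ 0.657.
taxon2–taxon3: 9/32 sites differ → p = 0.28125, d = −0.75 ln(1 − 0.375) = 0.352503 ≈ 0.353.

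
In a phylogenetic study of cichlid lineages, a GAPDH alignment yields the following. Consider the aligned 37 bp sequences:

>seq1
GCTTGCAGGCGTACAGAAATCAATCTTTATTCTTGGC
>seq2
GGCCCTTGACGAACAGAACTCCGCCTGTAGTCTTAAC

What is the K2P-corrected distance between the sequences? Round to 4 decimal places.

0.6646

Of 37 sites, 8 differences are transitions and 8 are transversions, so P = 8/37 ≈ 0.216216 and Q = 8/37 ≈ 0.216216.
Under the Kimura two-parameter model, d = −½ ln(1 − 2P − Q) − ¼ ln(1 − 2Q).
1 − 2P − Q = 0.351352, giving −½ ln(0.351352) = 0.522983.
1 − 2Q = 0.567568, giving −¼ ln(0.567568) = 0.141599.
d = 0.522983 + 0.141599 = 0.664582.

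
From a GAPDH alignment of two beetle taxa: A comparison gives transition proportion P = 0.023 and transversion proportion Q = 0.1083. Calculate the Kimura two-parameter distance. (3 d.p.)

0.145

Under the Kimura two-parameter model, d = −½ ln(1 − 2P − Q) − ¼ ln(1 − 2Q).
1 − 2P − Q = 0.8457, giving −½ ln(0.8457) = 0.083795.
1 − 2Q = 0.7834, giving −¼ ln(0.7834) = 0.061028.
d = 0.083795 + 0.061028 = 0.144823.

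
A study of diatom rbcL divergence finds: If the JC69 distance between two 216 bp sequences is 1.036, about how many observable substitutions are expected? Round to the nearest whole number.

121

Invert JC69: p = (3/4)(1 − e^(−4d/3)) = 0.75 × (1 − e^(-1.381333)) = 0.75 × (1 − 0.251243) = 0.561568.
Expected differing sites = pL ≈ 0.561568 × 216 = 121.298688 ≈ 121.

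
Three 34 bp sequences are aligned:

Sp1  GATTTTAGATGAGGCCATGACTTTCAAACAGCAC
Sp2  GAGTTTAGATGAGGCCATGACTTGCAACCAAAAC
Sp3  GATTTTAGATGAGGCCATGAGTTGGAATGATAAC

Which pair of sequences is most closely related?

Sp1–Sp2: 5/34 differ, p = 0.147, d = 0.164.
Sp1–Sp3: 7/34 differ, p = 0.206, d = 0.241.
Sp2–Sp3: 6/34 differ, p = 0.176, d = 0.201.
The smallest distance is between Sp1 and Sp2.

Sp1 and Sp2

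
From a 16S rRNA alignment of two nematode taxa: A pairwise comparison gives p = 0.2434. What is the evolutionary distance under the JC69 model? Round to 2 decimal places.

d = −(3/4) ln(1 − 4p/3) = −0.75 ln(1 − 0.324533) = −0.75 ln(0.675467)
  = −0.75 × (-0.392351) = 0.294263 substitutions/site.

0.29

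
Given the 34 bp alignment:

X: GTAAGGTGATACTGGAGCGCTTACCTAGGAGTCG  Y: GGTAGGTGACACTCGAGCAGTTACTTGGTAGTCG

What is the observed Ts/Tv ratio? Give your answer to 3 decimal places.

0.800

Transitions are A↔G and C↔T; transversions are all other mismatches.
Transitions: 4. Transversions: 5.
R = 4/5 = 0.800.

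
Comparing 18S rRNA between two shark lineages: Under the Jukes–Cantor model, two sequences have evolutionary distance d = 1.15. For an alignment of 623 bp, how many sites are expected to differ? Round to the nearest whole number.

Invert JC69: p = (3/4)(1 − e^(−4d/3)) = 0.75 × (1 − e^(-1.533333)) = 0.75 × (1 − 0.215815) = 0.588139.
Expected differing sites = pL ≈ 0.588139 × 623 = 366.410597 ≈ 366.

366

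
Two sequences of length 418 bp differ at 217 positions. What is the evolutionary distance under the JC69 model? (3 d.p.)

p = 217/418 ≈ 0.519139.
d = −(3/4) ln(1 − 4p/3) = −0.75 ln(1 − 0.692185) = −0.75 ln(0.307815)
  = −0.75 × (-1.178256) = 0.883692 substitutions/site.

0.884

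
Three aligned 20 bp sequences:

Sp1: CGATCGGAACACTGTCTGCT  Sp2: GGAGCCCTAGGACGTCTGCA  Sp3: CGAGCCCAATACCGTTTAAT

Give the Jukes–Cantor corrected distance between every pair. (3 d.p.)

d(Sp1,Sp2) = 0.824, d(Sp1,Sp3) = 0.572, d(Sp2,Sp3) = 0.687

Sp1–Sp2: 10/20 sites differ → p = 0.5, d = −0.75 ln(1 − 0.666667) = 0.823960 ≈ 0.824.
Sp1–Sp3: 8/20 sites differ → p = 0.4, d = −0.75 ln(1 − 0.533333) = 0.571605 ≈ 0.572.
Sp2–Sp3: 9/20 sites differ → p = 0.45, d = −0.75 ln(1 − 0.6) = 0.687218 ≈ 0.687.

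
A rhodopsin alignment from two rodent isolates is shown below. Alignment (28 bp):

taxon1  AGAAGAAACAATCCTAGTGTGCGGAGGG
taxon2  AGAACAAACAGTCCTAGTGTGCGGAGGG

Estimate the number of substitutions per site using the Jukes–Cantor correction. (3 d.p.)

0.075

The sequences differ at 2 of 28 sites (5, 11), so p = 2/28 ≈ 0.071429.
d = −(3/4) ln(1 − 4p/3) = −0.75 ln(1 − 0.095239) = −0.75 ln(0.904761)
  = −0.75 × (-0.100084) = 0.075063 substitutions/site.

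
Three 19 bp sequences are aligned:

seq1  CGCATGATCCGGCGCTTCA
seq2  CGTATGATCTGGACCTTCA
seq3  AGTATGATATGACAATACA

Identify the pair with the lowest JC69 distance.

seq1–seq2: 4/19 differ, p = 0.211, d = 0.247.
seq1–seq3: 8/19 differ, p = 0.421, d = 0.618.
seq2–seq3: 7/19 differ, p = 0.368, d = 0.507.
The smallest distance is between seq1 and seq2.

seq1 and seq2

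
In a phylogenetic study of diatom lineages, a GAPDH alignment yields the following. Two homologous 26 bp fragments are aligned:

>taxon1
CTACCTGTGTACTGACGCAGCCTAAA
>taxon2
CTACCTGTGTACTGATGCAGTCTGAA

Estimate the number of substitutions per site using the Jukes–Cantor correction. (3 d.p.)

The sequences differ at 3 of 26 sites (16, 21, 24), so p = 3/26 ≈ 0.115385.
d = −(3/4) ln(1 − 4p/3) = −0.75 ln(1 − 0.153847) = −0.75 ln(0.846153)
  = −0.75 × (-0.167055) = 0.125291 substitutions/site.

0.125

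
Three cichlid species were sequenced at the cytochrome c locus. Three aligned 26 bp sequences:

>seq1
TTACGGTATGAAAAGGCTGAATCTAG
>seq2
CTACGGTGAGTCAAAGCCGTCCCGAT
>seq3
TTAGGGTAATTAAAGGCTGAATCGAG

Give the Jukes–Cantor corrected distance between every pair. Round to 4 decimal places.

seq1–seq2: 12/26 sites differ → p ≈ 0.461538, d = −0.75 ln(1 − 0.615384) = 0.716632 ≈ 0.7166.
seq1–seq3: 5/26 sites differ → p ≈ 0.192308, d = −0.75 ln(1 − 0.256411) = 0.222200 ≈ 0.2222.
seq2–seq3: 11/26 sites differ → p ≈ 0.423077, d = −0.75 ln(1 − 0.564103) = 0.622762 ≈ 0.6228.

d(seq1,seq2) = 0.7166, d(seq1,seq3) = 0.2222, d(seq2,seq3) = 0.6228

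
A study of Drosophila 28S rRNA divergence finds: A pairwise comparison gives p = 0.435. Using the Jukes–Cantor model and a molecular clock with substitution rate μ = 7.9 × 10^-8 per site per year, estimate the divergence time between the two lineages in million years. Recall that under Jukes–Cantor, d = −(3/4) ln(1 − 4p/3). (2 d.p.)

4.12

d = −(3/4) ln(1 − 4p/3) = −0.75 ln(1 − 0.58) = −0.75 ln(0.42)
  = −0.75 × (-0.867501) = 0.650626 substitutions/site.
Under a molecular clock d = 2μt, so t = d/(2μ) = 0.650626 / (2 × 7.9 × 10^-8) = 4.12 million years.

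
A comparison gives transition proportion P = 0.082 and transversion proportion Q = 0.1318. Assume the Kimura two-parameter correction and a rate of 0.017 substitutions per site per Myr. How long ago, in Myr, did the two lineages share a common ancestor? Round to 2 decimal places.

7.41

Under the Kimura two-parameter model, d = −½ ln(1 − 2P − Q) − ¼ ln(1 − 2Q).
1 − 2P − Q = 0.7042, giving −½ ln(0.7042) = 0.175346.
1 − 2Q = 0.7364, giving −¼ ln(0.7364) = 0.076495.
d = 0.175346 + 0.076495 = 0.251841.
Under a molecular clock d = 2μt, so t = d/(2μ) = 0.251841 / (2 × 0.017) = 7.41 Myr.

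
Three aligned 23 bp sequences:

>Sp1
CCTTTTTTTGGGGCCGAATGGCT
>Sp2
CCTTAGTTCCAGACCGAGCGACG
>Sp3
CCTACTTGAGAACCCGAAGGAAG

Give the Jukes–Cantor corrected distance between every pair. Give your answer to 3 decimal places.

d(Sp1,Sp2) = 0.650, d(Sp1,Sp3) = 0.761, d(Sp2,Sp3) = 0.761

Sp1–Sp2: 10/23 sites differ → p ≈ 0.434783, d = −0.75 ln(1 − 0.579711) = 0.650110 ≈ 0.650.
Sp1–Sp3: 11/23 sites differ → p ≈ 0.478261, d = −0.75 ln(1 − 0.637681) = 0.761423 ≈ 0.761.
Sp2–Sp3: 11/23 sites differ → p ≈ 0.478261, d = −0.75 ln(1 − 0.637681) = 0.761423 ≈ 0.761.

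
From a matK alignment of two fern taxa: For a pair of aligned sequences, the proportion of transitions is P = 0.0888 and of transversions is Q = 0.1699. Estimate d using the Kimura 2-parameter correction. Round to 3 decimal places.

0.317

Under the Kimura two-parameter model, d = −½ ln(1 − 2P − Q) − ¼ ln(1 − 2Q).
1 − 2P − Q = 0.6525, giving −½ ln(0.6525) = 0.213472.
1 − 2Q = 0.6602, giving −¼ ln(0.6602) = 0.103803.
d = 0.213472 + 0.103803 = 0.317275.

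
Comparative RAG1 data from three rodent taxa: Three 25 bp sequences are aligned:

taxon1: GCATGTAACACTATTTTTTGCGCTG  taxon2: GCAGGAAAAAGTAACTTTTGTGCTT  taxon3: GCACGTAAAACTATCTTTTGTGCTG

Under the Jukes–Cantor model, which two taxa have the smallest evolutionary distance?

taxon1 and taxon3

taxon1–taxon2: 8/25 differ, p = 0.320, d = 0.417.
taxon1–taxon3: 4/25 differ, p = 0.160, d = 0.180.
taxon2–taxon3: 5/25 differ, p = 0.200, d = 0.233.
The smallest distance is between taxon1 and taxon3.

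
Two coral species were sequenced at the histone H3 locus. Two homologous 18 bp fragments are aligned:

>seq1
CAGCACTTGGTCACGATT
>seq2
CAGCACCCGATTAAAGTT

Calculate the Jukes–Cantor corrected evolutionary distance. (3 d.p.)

0.548

The sequences differ at 7 of 18 sites (7, 8, 10, 12, 14, 15, 16), so p = 7/18 ≈ 0.388889.
d = −(3/4) ln(1 − 4p/3) = −0.75 ln(1 − 0.518519) = −0.75 ln(0.481481)
  = −0.75 × (-0.730889) = 0.548167 substitutions/site.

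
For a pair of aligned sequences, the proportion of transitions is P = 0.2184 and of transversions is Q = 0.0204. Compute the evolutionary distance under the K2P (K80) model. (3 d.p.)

Under the Kimura two-parameter model, d = −½ ln(1 − 2P − Q) − ¼ ln(1 − 2Q).
1 − 2P − Q = 0.5428, giving −½ ln(0.5428) = 0.305507.
1 − 2Q = 0.9592, giving −¼ ln(0.9592) = 0.010414.
d = 0.305507 + 0.010414 = 0.315921.

0.316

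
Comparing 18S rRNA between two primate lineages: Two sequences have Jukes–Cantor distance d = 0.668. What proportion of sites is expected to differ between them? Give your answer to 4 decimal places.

p = (3/4)(1 − e^(−4d/3)) = 0.75 × (1 − e^(-0.890667)) = 0.75 × (1 − 0.410382) = 0.442214.

0.4422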